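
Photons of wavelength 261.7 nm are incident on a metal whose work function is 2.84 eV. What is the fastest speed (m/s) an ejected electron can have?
8.1702e+05 m/s

First, find the maximum kinetic energy:
E_photon = hc/λ = 4.7376 eV
KE_max = E_photon - φ = 4.7376 - 2.84 = 1.8976 eV

Convert to Joules: KE_max = 1.8976 × 1.602×10⁻¹⁹ J = 3.0404e-19 J

Then use KE = ½mv² to find velocity:
v = √(2·KE/m) = √(2 × 3.0404e-19 J / 9.109e-31 kg)
v = 8.1702e+05 m/s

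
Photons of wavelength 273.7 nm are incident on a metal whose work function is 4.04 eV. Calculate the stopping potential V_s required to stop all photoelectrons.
0.4899 V

The stopping potential V_s satisfies: eV_s = KE_max

First, find KE_max using Einstein's equation:
E_photon = hc/λ = 4.5299 eV
KE_max = E_photon - φ = 4.5299 - 4.04 = 0.4899 eV

Since eV_s = KE_max:
V_s = KE_max/e = 0.4899 V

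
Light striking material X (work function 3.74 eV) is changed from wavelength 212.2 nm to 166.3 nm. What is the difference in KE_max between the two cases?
1.6127 eV

Using Einstein's equation: KE_max = hc/λ - φ

For λ₁ = 212.2 nm:
KE₁ = hc/λ₁ - φ = 5.8428 - 3.74 = 2.1028 eV

For λ₂ = 166.3 nm:
KE₂ = hc/λ₂ - φ = 7.4555 - 3.74 = 3.7155 eV

Change in KE:
ΔKE = KE₂ - KE₁ = 3.7155 - 2.1028 = 1.6127 eV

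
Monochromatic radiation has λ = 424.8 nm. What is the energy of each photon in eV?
2.9186 eV

Using E = hf = hc/λ:

E = hc/λ = (6.626×10⁻³⁴ J·s)(3×10⁸ m/s) / (424.8×10⁻⁹ m)
E = 2.9186 eV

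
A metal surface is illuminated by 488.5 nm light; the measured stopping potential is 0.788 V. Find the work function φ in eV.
1.75 eV

The stopping potential gives the maximum kinetic energy: KE_max = eV_s = 0.788 eV

From Einstein's photoelectric equation: KE_max = hc/λ - φ
Rearranging: φ = hc/λ - KE_max

Calculate photon energy:
E_photon = hc/λ = (6.626×10⁻³⁴ J·s)(3×10⁸ m/s) / (488.5×10⁻⁹ m) = 2.5381 eV

Therefore:
φ = 2.5381 - 0.788 = 1.75 eV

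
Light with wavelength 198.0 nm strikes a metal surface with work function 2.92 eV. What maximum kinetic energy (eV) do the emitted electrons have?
3.3418 eV

Using Einstein's photoelectric equation: KE_max = hf - φ = hc/λ - φ

First, calculate the photon energy:
E_photon = hc/λ = (6.626×10⁻³⁴ J·s)(3×10⁸ m/s) / (198.0×10⁻⁹ m)
E_photon = 6.2618 eV

Then, the maximum kinetic energy:
KE_max = E_photon - φ = 6.2618 eV - 2.92 eV = 3.3418 eV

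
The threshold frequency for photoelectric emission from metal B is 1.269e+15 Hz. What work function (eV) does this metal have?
5.25 eV

At the threshold frequency, photon energy equals work function:
φ = hf₀

Calculating:
φ = (6.626×10⁻³⁴ J·s)(1.269e+15 Hz)
φ = 5.25 eV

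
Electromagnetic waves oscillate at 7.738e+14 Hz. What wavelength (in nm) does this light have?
387.43 nm

Using the wave equation: c = fλ

Solving for wavelength:
λ = c/f = (3×10⁸ m/s) / (7.738e+14 Hz)
λ = 387.43 nm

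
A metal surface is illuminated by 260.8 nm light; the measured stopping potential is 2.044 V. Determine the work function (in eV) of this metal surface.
2.71 eV

The stopping potential gives the maximum kinetic energy: KE_max = eV_s = 2.044 eV

From Einstein's photoelectric equation: KE_max = hc/λ - φ
Rearranging: φ = hc/λ - KE_max

Calculate photon energy:
E_photon = hc/λ = (6.626×10⁻³⁴ J·s)(3×10⁸ m/s) / (260.8×10⁻⁹ m) = 4.7540 eV

Therefore:
φ = 4.7540 - 2.044 = 2.71 eV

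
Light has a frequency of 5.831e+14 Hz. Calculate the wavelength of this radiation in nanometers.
514.14 nm

Using the wave equation: c = fλ

Solving for wavelength:
λ = c/f = (3×10⁸ m/s) / (5.831e+14 Hz)
λ = 514.14 nm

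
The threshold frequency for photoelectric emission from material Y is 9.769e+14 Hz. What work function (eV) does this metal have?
4.04 eV

At the threshold frequency, photon energy equals work function:
φ = hf₀

Calculating:
φ = (6.626×10⁻³⁴ J·s)(9.769e+14 Hz)
φ = 4.04 eV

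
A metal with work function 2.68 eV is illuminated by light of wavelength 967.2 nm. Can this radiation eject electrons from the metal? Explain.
No

For photoemission, the photon energy must exceed the work function.

Photon energy: E = hc/λ = 1.2819 eV
Work function: φ = 2.68 eV

Since E_photon (1.2819 eV) < φ (2.68 eV), photoemission will NOT occur.
The threshold wavelength is λ₀ = hc/φ = 462.6 nm.
Since 967.2 nm > 462.6 nm, the photons lack sufficient energy.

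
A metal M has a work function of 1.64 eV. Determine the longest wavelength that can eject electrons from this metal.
756.00 nm

The threshold wavelength is when the photon energy equals the work function:
hc/λ₀ = φ

Solving for λ₀:
λ₀ = hc/φ = (6.626×10⁻³⁴ J·s)(3×10⁸ m/s) / (1.64 eV × 1.602×10⁻¹⁹ J/eV)
λ₀ = 756.00 nm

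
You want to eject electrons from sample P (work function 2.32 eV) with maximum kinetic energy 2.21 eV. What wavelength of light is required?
273.70 nm

From Einstein's equation: KE_max = hc/λ - φ

Rearranging for λ:
hc/λ = KE_max + φ
λ = hc/(KE_max + φ)

Required photon energy:
E_photon = KE_max + φ = 2.21 + 2.32 = 4.53 eV

Required wavelength:
λ = hc/E_photon = (6.626×10⁻³⁴)(3×10⁸) / (4.53 × 1.602×10⁻¹⁹)
λ = 273.70 nm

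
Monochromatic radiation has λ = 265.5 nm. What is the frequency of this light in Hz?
1.1292e+15 Hz

Using the wave equation: c = fλ

Solving for frequency:
f = c/λ = (3×10⁸ m/s) / (265.5×10⁻⁹ m)
f = 1.1292e+15 Hz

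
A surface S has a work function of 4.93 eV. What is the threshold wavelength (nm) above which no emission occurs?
251.49 nm

The threshold wavelength is when the photon energy equals the work function:
hc/λ₀ = φ

Solving for λ₀:
λ₀ = hc/φ = (6.626×10⁻³⁴ J·s)(3×10⁸ m/s) / (4.93 eV × 1.602×10⁻¹⁹ J/eV)
λ₀ = 251.49 nm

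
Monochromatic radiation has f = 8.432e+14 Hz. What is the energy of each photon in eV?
3.4872 eV

Using E = hf:

E = hf = (6.626×10⁻³⁴ J·s)(8.432e+14 Hz)
E = 3.4872 eV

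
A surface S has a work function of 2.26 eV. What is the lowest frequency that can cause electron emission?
5.4647e+14 Hz

The threshold frequency is when the photon energy equals the work function:
hf₀ = φ

Solving for f₀:
f₀ = φ/h = (2.26 eV × 1.602×10⁻¹⁹ J/eV) / (6.626×10⁻³⁴ J·s)
f₀ = 5.4647e+14 Hz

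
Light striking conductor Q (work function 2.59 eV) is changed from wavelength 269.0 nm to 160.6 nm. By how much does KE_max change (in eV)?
3.1110 eV

Using Einstein's equation: KE_max = hc/λ - φ

For λ₁ = 269.0 nm:
KE₁ = hc/λ₁ - φ = 4.6091 - 2.59 = 2.0191 eV

For λ₂ = 160.6 nm:
KE₂ = hc/λ₂ - φ = 7.7201 - 2.59 = 5.1301 eV

Change in KE:
ΔKE = KE₂ - KE₁ = 5.1301 - 2.0191 = 3.1110 eV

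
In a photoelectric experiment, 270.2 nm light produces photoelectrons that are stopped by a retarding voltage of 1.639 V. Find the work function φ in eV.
2.95 eV

The stopping potential gives the maximum kinetic energy: KE_max = eV_s = 1.639 eV

From Einstein's photoelectric equation: KE_max = hc/λ - φ
Rearranging: φ = hc/λ - KE_max

Calculate photon energy:
E_photon = hc/λ = (6.626×10⁻³⁴ J·s)(3×10⁸ m/s) / (270.2×10⁻⁹ m) = 4.5886 eV

Therefore:
φ = 4.5886 - 1.639 = 2.95 eV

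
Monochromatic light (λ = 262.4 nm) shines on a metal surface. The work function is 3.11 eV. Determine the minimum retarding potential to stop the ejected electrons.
1.6150 V

The stopping potential V_s satisfies: eV_s = KE_max

First, find KE_max using Einstein's equation:
E_photon = hc/λ = 4.7250 eV
KE_max = E_photon - φ = 4.7250 - 3.11 = 1.6150 eV

Since eV_s = KE_max:
V_s = KE_max/e = 1.6150 V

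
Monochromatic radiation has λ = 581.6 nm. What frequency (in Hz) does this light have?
5.1546e+14 Hz

Using the wave equation: c = fλ

Solving for frequency:
f = c/λ = (3×10⁸ m/s) / (581.6×10⁻⁹ m)
f = 5.1546e+14 Hz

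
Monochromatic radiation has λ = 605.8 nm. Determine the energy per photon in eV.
2.0466 eV

Using E = hf = hc/λ:

E = hc/λ = (6.626×10⁻³⁴ J·s)(3×10⁸ m/s) / (605.8×10⁻⁹ m)
E = 2.0466 eV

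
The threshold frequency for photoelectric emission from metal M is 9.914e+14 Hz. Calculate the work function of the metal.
4.10 eV

At the threshold frequency, photon energy equals work function:
φ = hf₀

Calculating:
φ = (6.626×10⁻³⁴ J·s)(9.914e+14 Hz)
φ = 4.10 eV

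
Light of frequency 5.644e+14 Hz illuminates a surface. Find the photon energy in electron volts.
2.3342 eV

Using E = hf:

E = hf = (6.626×10⁻³⁴ J·s)(5.644e+14 Hz)
E = 2.3342 eV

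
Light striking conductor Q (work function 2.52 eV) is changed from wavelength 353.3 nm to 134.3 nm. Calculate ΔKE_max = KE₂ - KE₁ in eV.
5.7226 eV

Using Einstein's equation: KE_max = hc/λ - φ

For λ₁ = 353.3 nm:
KE₁ = hc/λ₁ - φ = 3.5093 - 2.52 = 0.9893 eV

For λ₂ = 134.3 nm:
KE₂ = hc/λ₂ - φ = 9.2319 - 2.52 = 6.7119 eV

Change in KE:
ΔKE = KE₂ - KE₁ = 6.7119 - 0.9893 = 5.7226 eV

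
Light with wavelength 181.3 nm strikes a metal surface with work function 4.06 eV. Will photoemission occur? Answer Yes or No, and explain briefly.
Yes

For photoemission, the photon energy must exceed the work function.

Photon energy: E = hc/λ = 6.8386 eV
Work function: φ = 4.06 eV

Since E_photon (6.8386 eV) > φ (4.06 eV), photoemission WILL occur.
The threshold wavelength is λ₀ = hc/φ = 305.4 nm.
Since 181.3 nm < 305.4 nm, the light has sufficient energy.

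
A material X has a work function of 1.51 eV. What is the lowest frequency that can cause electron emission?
3.6512e+14 Hz

The threshold frequency is when the photon energy equals the work function:
hf₀ = φ

Solving for f₀:
f₀ = φ/h = (1.51 eV × 1.602×10⁻¹⁹ J/eV) / (6.626×10⁻³⁴ J·s)
f₀ = 3.6512e+14 Hz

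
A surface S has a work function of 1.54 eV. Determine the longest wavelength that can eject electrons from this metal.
805.09 nm

The threshold wavelength is when the photon energy equals the work function:
hc/λ₀ = φ

Solving for λ₀:
λ₀ = hc/φ = (6.626×10⁻³⁴ J·s)(3×10⁸ m/s) / (1.54 eV × 1.602×10⁻¹⁹ J/eV)
λ₀ = 805.09 nm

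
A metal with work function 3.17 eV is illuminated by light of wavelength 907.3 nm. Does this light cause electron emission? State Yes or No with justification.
No

For photoemission, the photon energy must exceed the work function.

Photon energy: E = hc/λ = 1.3665 eV
Work function: φ = 3.17 eV

Since E_photon (1.3665 eV) < φ (3.17 eV), photoemission will NOT occur.
The threshold wavelength is λ₀ = hc/φ = 391.1 nm.
Since 907.3 nm > 391.1 nm, the photons lack sufficient energy.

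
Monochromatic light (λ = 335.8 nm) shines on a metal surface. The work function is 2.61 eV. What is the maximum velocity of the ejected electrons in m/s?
6.1699e+05 m/s

First, find the maximum kinetic energy:
E_photon = hc/λ = 3.6922 eV
KE_max = E_photon - φ = 3.6922 - 2.61 = 1.0822 eV

Convert to Joules: KE_max = 1.0822 × 1.602×10⁻¹⁹ J = 1.7339e-19 J

Then use KE = ½mv² to find velocity:
v = √(2·KE/m) = √(2 × 1.7339e-19 J / 9.109e-31 kg)
v = 6.1699e+05 m/s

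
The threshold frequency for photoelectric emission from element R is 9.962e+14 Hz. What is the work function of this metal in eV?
4.12 eV

At the threshold frequency, photon energy equals work function:
φ = hf₀

Calculating:
φ = (6.626×10⁻³⁴ J·s)(9.962e+14 Hz)
φ = 4.12 eV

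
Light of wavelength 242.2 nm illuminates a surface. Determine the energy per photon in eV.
5.1191 eV

Using E = hf = hc/λ:

E = hc/λ = (6.626×10⁻³⁴ J·s)(3×10⁸ m/s) / (242.2×10⁻⁹ m)
E = 5.1191 eV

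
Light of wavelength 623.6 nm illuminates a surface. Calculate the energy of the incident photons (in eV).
1.9882 eV

Using E = hf = hc/λ:

E = hc/λ = (6.626×10⁻³⁴ J·s)(3×10⁸ m/s) / (623.6×10⁻⁹ m)
E = 1.9882 eV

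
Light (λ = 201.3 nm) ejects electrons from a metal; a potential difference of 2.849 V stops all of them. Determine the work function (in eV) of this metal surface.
3.31 eV

The stopping potential gives the maximum kinetic energy: KE_max = eV_s = 2.849 eV

From Einstein's photoelectric equation: KE_max = hc/λ - φ
Rearranging: φ = hc/λ - KE_max

Calculate photon energy:
E_photon = hc/λ = (6.626×10⁻³⁴ J·s)(3×10⁸ m/s) / (201.3×10⁻⁹ m) = 6.1592 eV

Therefore:
φ = 6.1592 - 2.849 = 3.31 eV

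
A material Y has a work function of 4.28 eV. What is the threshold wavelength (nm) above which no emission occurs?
289.68 nm

The threshold wavelength is when the photon energy equals the work function:
hc/λ₀ = φ

Solving for λ₀:
λ₀ = hc/φ = (6.626×10⁻³⁴ J·s)(3×10⁸ m/s) / (4.28 eV × 1.602×10⁻¹⁹ J/eV)
λ₀ = 289.68 nm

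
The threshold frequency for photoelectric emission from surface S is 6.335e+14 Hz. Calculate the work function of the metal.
2.62 eV

At the threshold frequency, photon energy equals work function:
φ = hf₀

Calculating:
φ = (6.626×10⁻³⁴ J·s)(6.335e+14 Hz)
φ = 2.62 eV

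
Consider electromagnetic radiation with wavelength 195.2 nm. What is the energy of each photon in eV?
6.3516 eV

Using E = hf = hc/λ:

E = hc/λ = (6.626×10⁻³⁴ J·s)(3×10⁸ m/s) / (195.2×10⁻⁹ m)
E = 6.3516 eV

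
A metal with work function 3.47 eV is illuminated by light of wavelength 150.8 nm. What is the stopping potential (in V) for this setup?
4.7518 V

The stopping potential V_s satisfies: eV_s = KE_max

First, find KE_max using Einstein's equation:
E_photon = hc/λ = 8.2218 eV
KE_max = E_photon - φ = 8.2218 - 3.47 = 4.7518 eV

Since eV_s = KE_max:
V_s = KE_max/e = 4.7518 V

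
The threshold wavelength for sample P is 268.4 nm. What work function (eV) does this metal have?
4.62 eV

At the threshold wavelength, photon energy equals work function:
φ = hc/λ₀

Calculating:
φ = (6.626×10⁻³⁴ J·s)(3×10⁸ m/s) / (268.4×10⁻⁹ m)
φ = 4.62 eV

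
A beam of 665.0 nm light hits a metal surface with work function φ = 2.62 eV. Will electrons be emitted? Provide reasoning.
No

For photoemission, the photon energy must exceed the work function.

Photon energy: E = hc/λ = 1.8644 eV
Work function: φ = 2.62 eV

Since E_photon (1.8644 eV) < φ (2.62 eV), photoemission will NOT occur.
The threshold wavelength is λ₀ = hc/φ = 473.2 nm.
Since 665.0 nm > 473.2 nm, the photons lack sufficient energy.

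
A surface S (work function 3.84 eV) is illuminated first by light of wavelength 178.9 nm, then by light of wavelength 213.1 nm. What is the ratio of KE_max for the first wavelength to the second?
1.5623

Using Einstein's equation: KE_max = hc/λ - φ

For λ₁ = 178.9 nm:
E₁ = hc/λ₁ = 6.9304 eV
KE₁ = E₁ - φ = 6.9304 - 3.84 = 3.0904 eV

For λ₂ = 213.1 nm:
E₂ = hc/λ₂ = 5.8181 eV
KE₂ = E₂ - φ = 5.8181 - 3.84 = 1.9781 eV

Ratio: KE₁/KE₂ = 3.0904/1.9781 = 1.5623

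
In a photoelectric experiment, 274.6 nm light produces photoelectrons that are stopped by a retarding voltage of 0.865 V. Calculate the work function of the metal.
3.65 eV

The stopping potential gives the maximum kinetic energy: KE_max = eV_s = 0.865 eV

From Einstein's photoelectric equation: KE_max = hc/λ - φ
Rearranging: φ = hc/λ - KE_max

Calculate photon energy:
E_photon = hc/λ = (6.626×10⁻³⁴ J·s)(3×10⁸ m/s) / (274.6×10⁻⁹ m) = 4.5151 eV

Therefore:
φ = 4.5151 - 0.865 = 3.65 eV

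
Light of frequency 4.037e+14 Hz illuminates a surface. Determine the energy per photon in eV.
1.6696 eV

Using E = hf:

E = hf = (6.626×10⁻³⁴ J·s)(4.037e+14 Hz)
E = 1.6696 eV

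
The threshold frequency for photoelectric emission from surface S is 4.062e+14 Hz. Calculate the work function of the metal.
1.68 eV

At the threshold frequency, photon energy equals work function:
φ = hf₀

Calculating:
φ = (6.626×10⁻³⁴ J·s)(4.062e+14 Hz)
φ = 1.68 eV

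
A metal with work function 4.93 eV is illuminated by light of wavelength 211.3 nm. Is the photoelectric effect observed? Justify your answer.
Yes

For photoemission, the photon energy must exceed the work function.

Photon energy: E = hc/λ = 5.8677 eV
Work function: φ = 4.93 eV

Since E_photon (5.8677 eV) > φ (4.93 eV), photoemission WILL occur.
The threshold wavelength is λ₀ = hc/φ = 251.5 nm.
Since 211.3 nm < 251.5 nm, the light has sufficient energy.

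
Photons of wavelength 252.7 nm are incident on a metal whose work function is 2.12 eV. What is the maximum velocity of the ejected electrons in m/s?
9.9002e+05 m/s

First, find the maximum kinetic energy:
E_photon = hc/λ = 4.9064 eV
KE_max = E_photon - φ = 4.9064 - 2.12 = 2.7864 eV

Convert to Joules: KE_max = 2.7864 × 1.602×10⁻¹⁹ J = 4.4643e-19 J

Then use KE = ½mv² to find velocity:
v = √(2·KE/m) = √(2 × 4.4643e-19 J / 9.109e-31 kg)
v = 9.9002e+05 m/s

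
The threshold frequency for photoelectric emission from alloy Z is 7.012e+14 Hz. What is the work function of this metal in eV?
2.90 eV

At the threshold frequency, photon energy equals work function:
φ = hf₀

Calculating:
φ = (6.626×10⁻³⁴ J·s)(7.012e+14 Hz)
φ = 2.90 eV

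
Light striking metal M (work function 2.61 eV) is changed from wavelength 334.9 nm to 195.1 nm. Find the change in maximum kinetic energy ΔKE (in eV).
2.6528 eV

Using Einstein's equation: KE_max = hc/λ - φ

For λ₁ = 334.9 nm:
KE₁ = hc/λ₁ - φ = 3.7021 - 2.61 = 1.0921 eV

For λ₂ = 195.1 nm:
KE₂ = hc/λ₂ - φ = 6.3549 - 2.61 = 3.7449 eV

Change in KE:
ΔKE = KE₂ - KE₁ = 3.7449 - 1.0921 = 2.6528 eV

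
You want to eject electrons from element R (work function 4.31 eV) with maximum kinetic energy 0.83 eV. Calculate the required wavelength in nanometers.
241.21 nm

From Einstein's equation: KE_max = hc/λ - φ

Rearranging for λ:
hc/λ = KE_max + φ
λ = hc/(KE_max + φ)

Required photon energy:
E_photon = KE_max + φ = 0.83 + 4.31 = 5.14 eV

Required wavelength:
λ = hc/E_photon = (6.626×10⁻³⁴)(3×10⁸) / (5.14 × 1.602×10⁻¹⁹)
λ = 241.21 nm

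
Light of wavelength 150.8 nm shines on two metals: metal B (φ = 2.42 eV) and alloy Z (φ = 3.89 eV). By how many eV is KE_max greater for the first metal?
1.4700 eV

Using KE_max = hc/λ - φ for each metal:

Photon energy: E = hc/λ = 8.2218 eV

For metal B (φ₁ = 2.42 eV):
KE₁ = E - φ₁ = 8.2218 - 2.42 = 5.8018 eV

For alloy Z (φ₂ = 3.89 eV):
KE₂ = E - φ₂ = 8.2218 - 3.89 = 4.3318 eV

Difference:
ΔKE = KE₁ - KE₂ = 5.8018 - 4.3318 = 1.4700 eV

Note: The difference equals the difference in work functions: 3.89 - 2.42 = 1.47 eV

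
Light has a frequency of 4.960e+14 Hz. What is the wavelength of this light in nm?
604.42 nm

Using the wave equation: c = fλ

Solving for wavelength:
λ = c/f = (3×10⁸ m/s) / (4.960e+14 Hz)
λ = 604.42 nm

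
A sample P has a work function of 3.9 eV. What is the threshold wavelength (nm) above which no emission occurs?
317.91 nm

The threshold wavelength is when the photon energy equals the work function:
hc/λ₀ = φ

Solving for λ₀:
λ₀ = hc/φ = (6.626×10⁻³⁴ J·s)(3×10⁸ m/s) / (3.9 eV × 1.602×10⁻¹⁹ J/eV)
λ₀ = 317.91 nm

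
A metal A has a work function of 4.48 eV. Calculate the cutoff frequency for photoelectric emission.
1.0833e+15 Hz

The threshold frequency is when the photon energy equals the work function:
hf₀ = φ

Solving for f₀:
f₀ = φ/h = (4.48 eV × 1.602×10⁻¹⁹ J/eV) / (6.626×10⁻³⁴ J·s)
f₀ = 1.0833e+15 Hz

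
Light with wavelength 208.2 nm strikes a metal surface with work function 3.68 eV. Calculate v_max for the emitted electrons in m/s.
8.9458e+05 m/s

First, find the maximum kinetic energy:
E_photon = hc/λ = 5.9551 eV
KE_max = E_photon - φ = 5.9551 - 3.68 = 2.2751 eV

Convert to Joules: KE_max = 2.2751 × 1.602×10⁻¹⁹ J = 3.6450e-19 J

Then use KE = ½mv² to find velocity:
v = √(2·KE/m) = √(2 × 3.6450e-19 J / 9.109e-31 kg)
v = 8.9458e+05 m/s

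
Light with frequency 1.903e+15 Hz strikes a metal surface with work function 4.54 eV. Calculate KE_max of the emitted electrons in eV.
3.3302 eV

Using Einstein's photoelectric equation: KE_max = hf - φ

First, calculate the photon energy:
E_photon = hf = (6.626×10⁻³⁴ J·s)(1.903e+15 Hz)
E_photon = 7.8702 eV

Then, the maximum kinetic energy:
KE_max = E_photon - φ = 7.8702 eV - 4.54 eV = 3.3302 eV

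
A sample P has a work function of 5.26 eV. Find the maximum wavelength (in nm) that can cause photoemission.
235.71 nm

The threshold wavelength is when the photon energy equals the work function:
hc/λ₀ = φ

Solving for λ₀:
λ₀ = hc/φ = (6.626×10⁻³⁴ J·s)(3×10⁸ m/s) / (5.26 eV × 1.602×10⁻¹⁹ J/eV)
λ₀ = 235.71 nm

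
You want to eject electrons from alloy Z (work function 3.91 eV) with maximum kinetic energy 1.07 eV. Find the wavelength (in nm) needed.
248.96 nm

From Einstein's equation: KE_max = hc/λ - φ

Rearranging for λ:
hc/λ = KE_max + φ
λ = hc/(KE_max + φ)

Required photon energy:
E_photon = KE_max + φ = 1.07 + 3.91 = 4.98 eV

Required wavelength:
λ = hc/E_photon = (6.626×10⁻³⁴)(3×10⁸) / (4.98 × 1.602×10⁻¹⁹)
λ = 248.96 nm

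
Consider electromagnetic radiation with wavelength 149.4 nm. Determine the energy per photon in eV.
8.2988 eV

Using E = hf = hc/λ:

E = hc/λ = (6.626×10⁻³⁴ J·s)(3×10⁸ m/s) / (149.4×10⁻⁹ m)
E = 8.2988 eV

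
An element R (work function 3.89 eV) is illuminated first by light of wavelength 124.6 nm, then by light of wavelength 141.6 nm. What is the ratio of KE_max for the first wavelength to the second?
1.2455

Using Einstein's equation: KE_max = hc/λ - φ

For λ₁ = 124.6 nm:
E₁ = hc/λ₁ = 9.9506 eV
KE₁ = E₁ - φ = 9.9506 - 3.89 = 6.0606 eV

For λ₂ = 141.6 nm:
E₂ = hc/λ₂ = 8.7559 eV
KE₂ = E₂ - φ = 8.7559 - 3.89 = 4.8659 eV

Ratio: KE₁/KE₂ = 6.0606/4.8659 = 1.2455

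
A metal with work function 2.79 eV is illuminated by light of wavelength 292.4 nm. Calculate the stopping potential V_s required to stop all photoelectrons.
1.4502 V

The stopping potential V_s satisfies: eV_s = KE_max

First, find KE_max using Einstein's equation:
E_photon = hc/λ = 4.2402 eV
KE_max = E_photon - φ = 4.2402 - 2.79 = 1.4502 eV

Since eV_s = KE_max:
V_s = KE_max/e = 1.4502 V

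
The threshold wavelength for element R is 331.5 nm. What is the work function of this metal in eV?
3.74 eV

At the threshold wavelength, photon energy equals work function:
φ = hc/λ₀

Calculating:
φ = (6.626×10⁻³⁴ J·s)(3×10⁸ m/s) / (331.5×10⁻⁹ m)
φ = 3.74 eV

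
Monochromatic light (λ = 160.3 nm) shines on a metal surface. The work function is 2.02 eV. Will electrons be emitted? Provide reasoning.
Yes

For photoemission, the photon energy must exceed the work function.

Photon energy: E = hc/λ = 7.7345 eV
Work function: φ = 2.02 eV

Since E_photon (7.7345 eV) > φ (2.02 eV), photoemission WILL occur.
The threshold wavelength is λ₀ = hc/φ = 613.8 nm.
Since 160.3 nm < 613.8 nm, the light has sufficient energy.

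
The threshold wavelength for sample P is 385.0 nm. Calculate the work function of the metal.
3.22 eV

At the threshold wavelength, photon energy equals work function:
φ = hc/λ₀

Calculating:
φ = (6.626×10⁻³⁴ J·s)(3×10⁸ m/s) / (385.0×10⁻⁹ m)
φ = 3.22 eV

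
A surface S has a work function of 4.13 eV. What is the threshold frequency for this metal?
9.9863e+14 Hz

The threshold frequency is when the photon energy equals the work function:
hf₀ = φ

Solving for f₀:
f₀ = φ/h = (4.13 eV × 1.602×10⁻¹⁹ J/eV) / (6.626×10⁻³⁴ J·s)
f₀ = 9.9863e+14 Hz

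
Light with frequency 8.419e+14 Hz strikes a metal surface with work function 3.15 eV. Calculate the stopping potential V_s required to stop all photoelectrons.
0.3318 V

The stopping potential V_s satisfies: eV_s = KE_max

First, find KE_max using Einstein's equation:
E_photon = hf = (6.626×10⁻³⁴ J·s)(8.419e+14 Hz) = 3.4818 eV
KE_max = E_photon - φ = 3.4818 - 3.15 = 0.3318 eV

Since eV_s = KE_max:
V_s = KE_max/e = 0.3318 V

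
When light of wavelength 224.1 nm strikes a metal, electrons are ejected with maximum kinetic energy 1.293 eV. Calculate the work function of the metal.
4.24 eV

From Einstein's photoelectric equation: KE_max = hf - φ = hc/λ - φ

Rearranging for φ:
φ = hc/λ - KE_max

Calculate photon energy:
E_photon = hc/λ = 5.5325 eV

Therefore:
φ = 5.5325 - 1.293 = 4.24 eV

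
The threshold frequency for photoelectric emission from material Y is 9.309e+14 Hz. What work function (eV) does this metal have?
3.85 eV

At the threshold frequency, photon energy equals work function:
φ = hf₀

Calculating:
φ = (6.626×10⁻³⁴ J·s)(9.309e+14 Hz)
φ = 3.85 eV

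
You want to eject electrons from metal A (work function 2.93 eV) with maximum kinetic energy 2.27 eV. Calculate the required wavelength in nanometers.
238.43 nm

From Einstein's equation: KE_max = hc/λ - φ

Rearranging for λ:
hc/λ = KE_max + φ
λ = hc/(KE_max + φ)

Required photon energy:
E_photon = KE_max + φ = 2.27 + 2.93 = 5.20 eV

Required wavelength:
λ = hc/E_photon = (6.626×10⁻³⁴)(3×10⁸) / (5.20 × 1.602×10⁻¹⁹)
λ = 238.43 nm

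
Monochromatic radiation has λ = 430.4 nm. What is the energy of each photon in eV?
2.8807 eV

Using E = hf = hc/λ:

E = hc/λ = (6.626×10⁻³⁴ J·s)(3×10⁸ m/s) / (430.4×10⁻⁹ m)
E = 2.8807 eV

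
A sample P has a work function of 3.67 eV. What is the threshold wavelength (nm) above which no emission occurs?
337.83 nm

The threshold wavelength is when the photon energy equals the work function:
hc/λ₀ = φ

Solving for λ₀:
λ₀ = hc/φ = (6.626×10⁻³⁴ J·s)(3×10⁸ m/s) / (3.67 eV × 1.602×10⁻¹⁹ J/eV)
λ₀ = 337.83 nm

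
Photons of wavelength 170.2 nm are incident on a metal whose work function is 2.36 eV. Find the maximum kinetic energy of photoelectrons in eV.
4.9246 eV

Using Einstein's photoelectric equation: KE_max = hf - φ = hc/λ - φ

First, calculate the photon energy:
E_photon = hc/λ = (6.626×10⁻³⁴ J·s)(3×10⁸ m/s) / (170.2×10⁻⁹ m)
E_photon = 7.2846 eV

Then, the maximum kinetic energy:
KE_max = E_photon - φ = 7.2846 eV - 2.36 eV = 4.9246 eV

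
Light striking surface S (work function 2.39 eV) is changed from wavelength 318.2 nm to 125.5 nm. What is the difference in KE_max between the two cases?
5.9828 eV

Using Einstein's equation: KE_max = hc/λ - φ

For λ₁ = 318.2 nm:
KE₁ = hc/λ₁ - φ = 3.8964 - 2.39 = 1.5064 eV

For λ₂ = 125.5 nm:
KE₂ = hc/λ₂ - φ = 9.8792 - 2.39 = 7.4892 eV

Change in KE:
ΔKE = KE₂ - KE₁ = 7.4892 - 1.5064 = 5.9828 eV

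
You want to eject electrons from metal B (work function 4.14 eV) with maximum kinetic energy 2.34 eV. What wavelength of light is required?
191.33 nm

From Einstein's equation: KE_max = hc/λ - φ

Rearranging for λ:
hc/λ = KE_max + φ
λ = hc/(KE_max + φ)

Required photon energy:
E_photon = KE_max + φ = 2.34 + 4.14 = 6.48 eV

Required wavelength:
λ = hc/E_photon = (6.626×10⁻³⁴)(3×10⁸) / (6.48 × 1.602×10⁻¹⁹)
λ = 191.33 nm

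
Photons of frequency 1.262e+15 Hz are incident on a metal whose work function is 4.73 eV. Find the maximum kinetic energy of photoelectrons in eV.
0.4892 eV

Using Einstein's photoelectric equation: KE_max = hf - φ

First, calculate the photon energy:
E_photon = hf = (6.626×10⁻³⁴ J·s)(1.262e+15 Hz)
E_photon = 5.2192 eV

Then, the maximum kinetic energy:
KE_max = E_photon - φ = 5.2192 eV - 4.73 eV = 0.4892 eV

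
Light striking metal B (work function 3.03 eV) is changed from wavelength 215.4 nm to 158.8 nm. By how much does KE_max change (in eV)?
2.0516 eV

Using Einstein's equation: KE_max = hc/λ - φ

For λ₁ = 215.4 nm:
KE₁ = hc/λ₁ - φ = 5.7560 - 3.03 = 2.7260 eV

For λ₂ = 158.8 nm:
KE₂ = hc/λ₂ - φ = 7.8076 - 3.03 = 4.7776 eV

Change in KE:
ΔKE = KE₂ - KE₁ = 4.7776 - 2.7260 = 2.0516 eV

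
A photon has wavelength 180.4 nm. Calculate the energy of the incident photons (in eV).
6.8727 eV

Using E = hf = hc/λ:

E = hc/λ = (6.626×10⁻³⁴ J·s)(3×10⁸ m/s) / (180.4×10⁻⁹ m)
E = 6.8727 eV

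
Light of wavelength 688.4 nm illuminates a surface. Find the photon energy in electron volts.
1.8010 eV

Using E = hf = hc/λ:

E = hc/λ = (6.626×10⁻³⁴ J·s)(3×10⁸ m/s) / (688.4×10⁻⁹ m)
E = 1.8010 eV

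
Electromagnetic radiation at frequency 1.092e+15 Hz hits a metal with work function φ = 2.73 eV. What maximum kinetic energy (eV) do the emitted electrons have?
1.7861 eV

Using Einstein's photoelectric equation: KE_max = hf - φ

First, calculate the photon energy:
E_photon = hf = (6.626×10⁻³⁴ J·s)(1.092e+15 Hz)
E_photon = 4.5161 eV

Then, the maximum kinetic energy:
KE_max = E_photon - φ = 4.5161 eV - 2.73 eV = 1.7861 eV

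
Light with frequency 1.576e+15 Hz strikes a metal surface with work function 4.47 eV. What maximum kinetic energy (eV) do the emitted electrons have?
2.0478 eV

Using Einstein's photoelectric equation: KE_max = hf - φ

First, calculate the photon energy:
E_photon = hf = (6.626×10⁻³⁴ J·s)(1.576e+15 Hz)
E_photon = 6.5178 eV

Then, the maximum kinetic energy:
KE_max = E_photon - φ = 6.5178 eV - 4.47 eV = 2.0478 eV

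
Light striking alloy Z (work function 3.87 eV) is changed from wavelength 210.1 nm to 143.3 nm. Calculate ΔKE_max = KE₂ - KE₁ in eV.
2.7509 eV

Using Einstein's equation: KE_max = hc/λ - φ

For λ₁ = 210.1 nm:
KE₁ = hc/λ₁ - φ = 5.9012 - 3.87 = 2.0312 eV

For λ₂ = 143.3 nm:
KE₂ = hc/λ₂ - φ = 8.6521 - 3.87 = 4.7821 eV

Change in KE:
ΔKE = KE₂ - KE₁ = 4.7821 - 2.0312 = 2.7509 eV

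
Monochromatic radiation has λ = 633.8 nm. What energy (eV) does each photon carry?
1.9562 eV

Using E = hf = hc/λ:

E = hc/λ = (6.626×10⁻³⁴ J·s)(3×10⁸ m/s) / (633.8×10⁻⁹ m)
E = 1.9562 eV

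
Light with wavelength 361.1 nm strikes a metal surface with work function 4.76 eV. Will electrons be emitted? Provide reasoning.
No

For photoemission, the photon energy must exceed the work function.

Photon energy: E = hc/λ = 3.4335 eV
Work function: φ = 4.76 eV

Since E_photon (3.4335 eV) < φ (4.76 eV), photoemission will NOT occur.
The threshold wavelength is λ₀ = hc/φ = 260.5 nm.
Since 361.1 nm > 260.5 nm, the photons lack sufficient energy.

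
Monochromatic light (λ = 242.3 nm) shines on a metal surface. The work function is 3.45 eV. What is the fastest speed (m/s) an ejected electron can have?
7.6575e+05 m/s

First, find the maximum kinetic energy:
E_photon = hc/λ = 5.1170 eV
KE_max = E_photon - φ = 5.1170 - 3.45 = 1.6670 eV

Convert to Joules: KE_max = 1.6670 × 1.602×10⁻¹⁹ J = 2.6708e-19 J

Then use KE = ½mv² to find velocity:
v = √(2·KE/m) = √(2 × 2.6708e-19 J / 9.109e-31 kg)
v = 7.6575e+05 m/s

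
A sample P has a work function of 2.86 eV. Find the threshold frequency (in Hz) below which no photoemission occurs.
6.9154e+14 Hz

The threshold frequency is when the photon energy equals the work function:
hf₀ = φ

Solving for f₀:
f₀ = φ/h = (2.86 eV × 1.602×10⁻¹⁹ J/eV) / (6.626×10⁻³⁴ J·s)
f₀ = 6.9154e+14 Hz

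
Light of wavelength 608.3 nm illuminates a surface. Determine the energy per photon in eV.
2.0382 eV

Using E = hf = hc/λ:

E = hc/λ = (6.626×10⁻³⁴ J·s)(3×10⁸ m/s) / (608.3×10⁻⁹ m)
E = 2.0382 eV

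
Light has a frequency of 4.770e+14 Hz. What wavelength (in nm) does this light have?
628.50 nm

Using the wave equation: c = fλ

Solving for wavelength:
λ = c/f = (3×10⁸ m/s) / (4.770e+14 Hz)
λ = 628.50 nm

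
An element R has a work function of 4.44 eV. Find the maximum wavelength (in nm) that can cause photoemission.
279.24 nm

The threshold wavelength is when the photon energy equals the work function:
hc/λ₀ = φ

Solving for λ₀:
λ₀ = hc/φ = (6.626×10⁻³⁴ J·s)(3×10⁸ m/s) / (4.44 eV × 1.602×10⁻¹⁹ J/eV)
λ₀ = 279.24 nm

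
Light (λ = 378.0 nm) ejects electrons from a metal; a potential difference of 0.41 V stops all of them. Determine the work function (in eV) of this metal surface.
2.87 eV

The stopping potential gives the maximum kinetic energy: KE_max = eV_s = 0.41 eV

From Einstein's photoelectric equation: KE_max = hc/λ - φ
Rearranging: φ = hc/λ - KE_max

Calculate photon energy:
E_photon = hc/λ = (6.626×10⁻³⁴ J·s)(3×10⁸ m/s) / (378.0×10⁻⁹ m) = 3.2800 eV

Therefore:
φ = 3.2800 - 0.41 = 2.87 eV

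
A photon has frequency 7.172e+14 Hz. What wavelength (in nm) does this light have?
418.00 nm

Using the wave equation: c = fλ

Solving for wavelength:
λ = c/f = (3×10⁸ m/s) / (7.172e+14 Hz)
λ = 418.00 nm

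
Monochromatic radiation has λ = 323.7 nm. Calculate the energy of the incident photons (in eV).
3.8302 eV

Using E = hf = hc/λ:

E = hc/λ = (6.626×10⁻³⁴ J·s)(3×10⁸ m/s) / (323.7×10⁻⁹ m)
E = 3.8302 eV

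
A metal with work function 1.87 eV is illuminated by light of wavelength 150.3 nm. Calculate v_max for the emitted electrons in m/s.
1.4980e+06 m/s

First, find the maximum kinetic energy:
E_photon = hc/λ = 8.2491 eV
KE_max = E_photon - φ = 8.2491 - 1.87 = 6.3791 eV

Convert to Joules: KE_max = 6.3791 × 1.602×10⁻¹⁹ J = 1.0220e-18 J

Then use KE = ½mv² to find velocity:
v = √(2·KE/m) = √(2 × 1.0220e-18 J / 9.109e-31 kg)
v = 1.4980e+06 m/s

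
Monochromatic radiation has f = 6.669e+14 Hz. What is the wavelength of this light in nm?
449.53 nm

Using the wave equation: c = fλ

Solving for wavelength:
λ = c/f = (3×10⁸ m/s) / (6.669e+14 Hz)
λ = 449.53 nm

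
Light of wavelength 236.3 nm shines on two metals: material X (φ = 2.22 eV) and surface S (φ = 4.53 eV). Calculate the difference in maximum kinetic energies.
2.3100 eV

Using KE_max = hc/λ - φ for each metal:

Photon energy: E = hc/λ = 5.2469 eV

For material X (φ₁ = 2.22 eV):
KE₁ = E - φ₁ = 5.2469 - 2.22 = 3.0269 eV

For surface S (φ₂ = 4.53 eV):
KE₂ = E - φ₂ = 5.2469 - 4.53 = 0.7169 eV

Difference:
ΔKE = KE₁ - KE₂ = 3.0269 - 0.7169 = 2.3100 eV

Note: The difference equals the difference in work functions: 4.53 - 2.22 = 2.31 eV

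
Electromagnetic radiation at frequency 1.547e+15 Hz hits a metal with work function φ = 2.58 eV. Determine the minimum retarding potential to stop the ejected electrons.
3.8179 V

The stopping potential V_s satisfies: eV_s = KE_max

First, find KE_max using Einstein's equation:
E_photon = hf = (6.626×10⁻³⁴ J·s)(1.547e+15 Hz) = 6.3979 eV
KE_max = E_photon - φ = 6.3979 - 2.58 = 3.8179 eV

Since eV_s = KE_max:
V_s = KE_max/e = 3.8179 V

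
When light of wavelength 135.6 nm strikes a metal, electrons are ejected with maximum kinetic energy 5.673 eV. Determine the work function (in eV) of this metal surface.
3.47 eV

From Einstein's photoelectric equation: KE_max = hf - φ = hc/λ - φ

Rearranging for φ:
φ = hc/λ - KE_max

Calculate photon energy:
E_photon = hc/λ = 9.1434 eV

Therefore:
φ = 9.1434 - 5.673 = 3.47 eV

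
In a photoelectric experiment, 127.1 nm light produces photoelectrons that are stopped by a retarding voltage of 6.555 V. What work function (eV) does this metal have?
3.20 eV

The stopping potential gives the maximum kinetic energy: KE_max = eV_s = 6.555 eV

From Einstein's photoelectric equation: KE_max = hc/λ - φ
Rearranging: φ = hc/λ - KE_max

Calculate photon energy:
E_photon = hc/λ = (6.626×10⁻³⁴ J·s)(3×10⁸ m/s) / (127.1×10⁻⁹ m) = 9.7549 eV

Therefore:
φ = 9.7549 - 6.555 = 3.20 eV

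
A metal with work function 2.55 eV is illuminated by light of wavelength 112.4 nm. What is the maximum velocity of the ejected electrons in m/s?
1.7272e+06 m/s

First, find the maximum kinetic energy:
E_photon = hc/λ = 11.0306 eV
KE_max = E_photon - φ = 11.0306 - 2.55 = 8.4806 eV

Convert to Joules: KE_max = 8.4806 × 1.602×10⁻¹⁹ J = 1.3587e-18 J

Then use KE = ½mv² to find velocity:
v = √(2·KE/m) = √(2 × 1.3587e-18 J / 9.109e-31 kg)
v = 1.7272e+06 m/s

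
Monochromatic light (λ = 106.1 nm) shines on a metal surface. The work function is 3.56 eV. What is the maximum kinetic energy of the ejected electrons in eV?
8.1256 eV

Using Einstein's photoelectric equation: KE_max = hf - φ = hc/λ - φ

First, calculate the photon energy:
E_photon = hc/λ = (6.626×10⁻³⁴ J·s)(3×10⁸ m/s) / (106.1×10⁻⁹ m)
E_photon = 11.6856 eV

Then, the maximum kinetic energy:
KE_max = E_photon - φ = 11.6856 eV - 3.56 eV = 8.1256 eV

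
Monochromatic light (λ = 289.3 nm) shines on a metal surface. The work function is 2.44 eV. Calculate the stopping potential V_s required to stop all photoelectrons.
1.8457 V

The stopping potential V_s satisfies: eV_s = KE_max

First, find KE_max using Einstein's equation:
E_photon = hc/λ = 4.2857 eV
KE_max = E_photon - φ = 4.2857 - 2.44 = 1.8457 eV

Since eV_s = KE_max:
V_s = KE_max/e = 1.8457 V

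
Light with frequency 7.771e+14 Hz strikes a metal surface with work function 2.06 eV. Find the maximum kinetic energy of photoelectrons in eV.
1.1538 eV

Using Einstein's photoelectric equation: KE_max = hf - φ

First, calculate the photon energy:
E_photon = hf = (6.626×10⁻³⁴ J·s)(7.771e+14 Hz)
E_photon = 3.2138 eV

Then, the maximum kinetic energy:
KE_max = E_photon - φ = 3.2138 eV - 2.06 eV = 1.1538 eV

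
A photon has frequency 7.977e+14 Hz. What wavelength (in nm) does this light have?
375.82 nm

Using the wave equation: c = fλ

Solving for wavelength:
λ = c/f = (3×10⁸ m/s) / (7.977e+14 Hz)
λ = 375.82 nm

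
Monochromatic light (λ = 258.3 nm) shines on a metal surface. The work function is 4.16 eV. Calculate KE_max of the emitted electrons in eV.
0.6400 eV

Using Einstein's photoelectric equation: KE_max = hf - φ = hc/λ - φ

First, calculate the photon energy:
E_photon = hc/λ = (6.626×10⁻³⁴ J·s)(3×10⁸ m/s) / (258.3×10⁻⁹ m)
E_photon = 4.8000 eV

Then, the maximum kinetic energy:
KE_max = E_photon - φ = 4.8000 eV - 4.16 eV = 0.6400 eV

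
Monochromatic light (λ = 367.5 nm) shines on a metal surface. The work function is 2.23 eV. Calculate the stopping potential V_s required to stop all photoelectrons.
1.1437 V

The stopping potential V_s satisfies: eV_s = KE_max

First, find KE_max using Einstein's equation:
E_photon = hc/λ = 3.3737 eV
KE_max = E_photon - φ = 3.3737 - 2.23 = 1.1437 eV

Since eV_s = KE_max:
V_s = KE_max/e = 1.1437 V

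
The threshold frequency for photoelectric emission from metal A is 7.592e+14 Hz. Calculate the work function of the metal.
3.14 eV

At the threshold frequency, photon energy equals work function:
φ = hf₀

Calculating:
φ = (6.626×10⁻³⁴ J·s)(7.592e+14 Hz)
φ = 3.14 eV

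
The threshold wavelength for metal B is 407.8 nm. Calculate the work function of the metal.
3.04 eV

At the threshold wavelength, photon energy equals work function:
φ = hc/λ₀

Calculating:
φ = (6.626×10⁻³⁴ J·s)(3×10⁸ m/s) / (407.8×10⁻⁹ m)
φ = 3.04 eV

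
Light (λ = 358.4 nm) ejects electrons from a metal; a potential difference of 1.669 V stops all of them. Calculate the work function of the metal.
1.79 eV

The stopping potential gives the maximum kinetic energy: KE_max = eV_s = 1.669 eV

From Einstein's photoelectric equation: KE_max = hc/λ - φ
Rearranging: φ = hc/λ - KE_max

Calculate photon energy:
E_photon = hc/λ = (6.626×10⁻³⁴ J·s)(3×10⁸ m/s) / (358.4×10⁻⁹ m) = 3.4594 eV

Therefore:
φ = 3.4594 - 1.669 = 1.79 eV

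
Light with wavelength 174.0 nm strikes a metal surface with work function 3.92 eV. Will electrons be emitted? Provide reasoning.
Yes

For photoemission, the photon energy must exceed the work function.

Photon energy: E = hc/λ = 7.1255 eV
Work function: φ = 3.92 eV

Since E_photon (7.1255 eV) > φ (3.92 eV), photoemission WILL occur.
The threshold wavelength is λ₀ = hc/φ = 316.3 nm.
Since 174.0 nm < 316.3 nm, the light has sufficient energy.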